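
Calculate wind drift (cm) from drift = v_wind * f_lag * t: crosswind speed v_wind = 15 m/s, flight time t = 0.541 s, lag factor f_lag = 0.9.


drift = v_wind * lag * t = 15 * 0.9 * 0.541 = 7.3035 m ≈ 730.4 cm

730.4 cm


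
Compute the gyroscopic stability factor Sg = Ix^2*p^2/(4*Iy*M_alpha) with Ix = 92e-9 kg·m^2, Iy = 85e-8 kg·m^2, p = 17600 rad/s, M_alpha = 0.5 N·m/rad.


Sg = Ix^2 * p^2 / (4 * Iy * M_alpha) = (92e-9)^2 * 17600^2 / (4 * 85e-8 * 0.5) = 1.542

1.542


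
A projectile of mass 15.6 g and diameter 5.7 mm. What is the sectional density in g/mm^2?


SD = m/d^2 = 15.6/5.7^2 = 0.4801 g/mm^2

0.4801 g/mm^2


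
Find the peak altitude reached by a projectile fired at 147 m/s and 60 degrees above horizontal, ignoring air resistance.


H = (v0*sin(theta))^2 / (2g) = (147*sin(60°))^2 / (2*9.81) = 826 m

826 m


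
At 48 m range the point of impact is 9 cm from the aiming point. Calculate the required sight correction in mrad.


1 mrad subtends 1 cm per 10 m of range, so adj = error_cm / (dist_m / 10) = 9 / (48/10) = 1.875 mrad

1.875 mrad


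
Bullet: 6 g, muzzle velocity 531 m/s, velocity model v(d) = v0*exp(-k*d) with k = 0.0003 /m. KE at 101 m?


v = v0*exp(-k*d) = 531*exp(-0.0003*101) = 515.152 m/s
E = 0.5*m*v^2 = 0.5*0.006*515.152^2 = 796.1 J

796.1 J


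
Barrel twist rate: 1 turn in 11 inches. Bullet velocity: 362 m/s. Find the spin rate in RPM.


twist_m = 11*0.0254 = 0.2794 m
spin = v/twist = 362/0.2794 = 1295.634 rev/s
RPM = spin*60 = 1295.634*60 ≈ 77738 RPM

77738 RPM


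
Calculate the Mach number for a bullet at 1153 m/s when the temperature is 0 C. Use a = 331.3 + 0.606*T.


a = 331.3 + 0.606*(0) = 331.3 m/s
M = v/a = 1153/331.3 = 3.48

3.48


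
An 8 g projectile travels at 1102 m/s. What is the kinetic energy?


E = 0.5*m*v^2 = 0.5*0.008*1102^2 = 4858 J

4858 J


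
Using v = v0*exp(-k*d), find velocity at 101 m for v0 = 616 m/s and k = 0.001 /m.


v = v0*exp(-k*d) = 616*exp(-0.001*101) = 556.8 m/s

556.8 m/s


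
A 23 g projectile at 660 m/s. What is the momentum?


p = m*v = 0.023*660 = 15.18 kg·m/s

15.18 kg·m/s


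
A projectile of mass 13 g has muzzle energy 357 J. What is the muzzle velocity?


v = sqrt(2*E/m) = sqrt(2*357/0.013) = 234.4 m/s

234.4 m/s


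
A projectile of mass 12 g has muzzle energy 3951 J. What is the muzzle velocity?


v = sqrt(2*E/m) = sqrt(2*3951/0.012) = 811.5 m/s

811.5 m/s


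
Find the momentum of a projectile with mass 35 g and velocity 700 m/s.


p = m*v = 0.035*700 = 24.5 kg·m/s

24.5 kg·m/s


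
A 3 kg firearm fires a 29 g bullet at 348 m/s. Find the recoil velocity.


v_recoil = m_p * v_p / m_gun = 0.029 * 348 / 3 = 3.364 m/s

3.364 m/s


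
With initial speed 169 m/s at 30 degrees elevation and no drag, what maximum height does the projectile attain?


H = (v0*sin(theta))^2 / (2g) = (169*sin(30°))^2 / (2*9.81) = 363.9 m

363.9 m


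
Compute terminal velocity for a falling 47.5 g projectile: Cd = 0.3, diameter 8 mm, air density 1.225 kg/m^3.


A = pi*(d/2)^2 = pi*(8/2000)^2 = 5.02655e-05 m^2
vt = sqrt(2mg/(Cd*rho*A)) = sqrt(2*0.0475*9.81/(0.3 * 1.225 * 5.02655e-05)) = 224.6 m/s

224.6 m/s


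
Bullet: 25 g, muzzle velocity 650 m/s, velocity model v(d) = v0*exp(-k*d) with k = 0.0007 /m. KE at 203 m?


v = v0*exp(-k*d) = 650*exp(-0.0007*203) = 563.897 m/s
E = 0.5*m*v^2 = 0.5*0.025*563.897^2 = 3975 J

3975 J


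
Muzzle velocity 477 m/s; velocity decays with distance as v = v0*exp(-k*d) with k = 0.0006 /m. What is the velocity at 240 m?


v = v0*exp(-k*d) = 477*exp(-0.0006*240) = 413 m/s

413 m/s


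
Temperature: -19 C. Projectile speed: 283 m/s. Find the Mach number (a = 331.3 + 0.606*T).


a = 331.3 + 0.606*(-19) = 319.786 m/s
M = v/a = 283/319.786 = 0.885

0.885


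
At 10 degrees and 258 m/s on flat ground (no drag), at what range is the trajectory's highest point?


R = v0^2*sin(2*theta)/g = 258^2*sin(2*10°)/9.81 = 2320.72 m
apex_dist = R/2 = 2320.72/2 = 1160 m

1160 m


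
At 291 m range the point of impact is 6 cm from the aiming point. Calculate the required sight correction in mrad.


1 mrad subtends 1 cm per 10 m of range, so adj = error_cm / (dist_m / 10) = 6 / (291/10) = 0.2062 mrad

0.2062 mrad


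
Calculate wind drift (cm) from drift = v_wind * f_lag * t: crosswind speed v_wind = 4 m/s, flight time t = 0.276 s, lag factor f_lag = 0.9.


drift = v_wind * lag * t = 4 * 0.9 * 0.276 = 0.9936 m ≈ 99.36 cm

99.36 cm


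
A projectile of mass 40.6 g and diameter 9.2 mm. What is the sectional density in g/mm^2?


SD = m/d^2 = 40.6/9.2^2 = 0.4797 g/mm^2

0.4797 g/mm^2


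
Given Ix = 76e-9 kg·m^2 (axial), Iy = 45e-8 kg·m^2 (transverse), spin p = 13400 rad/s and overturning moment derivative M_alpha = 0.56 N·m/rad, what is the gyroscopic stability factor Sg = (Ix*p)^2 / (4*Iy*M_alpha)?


Sg = Ix^2 * p^2 / (4 * Iy * M_alpha) = (76e-9)^2 * 13400^2 / (4 * 45e-8 * 0.56) = 1.029

1.029


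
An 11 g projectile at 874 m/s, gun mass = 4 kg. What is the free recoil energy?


v_r = m_p*v_p/m_gun = 0.011*874/4 = 2.4035 m/s, E_r = 0.5*m_gun*v_r^2 = 0.5*4*2.4035^2 = 11.55 J

11.55 J


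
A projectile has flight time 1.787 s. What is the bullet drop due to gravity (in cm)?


drop = 0.5*g*t^2 = 0.5*9.81*1.787^2 = 15.6635 m ≈ 1566 cm

1566 cm


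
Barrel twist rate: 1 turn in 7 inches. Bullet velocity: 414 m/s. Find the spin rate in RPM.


twist_m = 7*0.0254 = 0.1778 m
spin = v/twist = 414/0.1778 = 2328.459 rev/s
RPM = spin*60 = 2328.459*60 ≈ 139708 RPM

139708 RPM


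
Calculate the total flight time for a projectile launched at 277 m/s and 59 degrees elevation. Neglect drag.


T = 2*v0*sin(theta)/g = 2*277*sin(59°)/9.81 = 48.41 s

48.41 s


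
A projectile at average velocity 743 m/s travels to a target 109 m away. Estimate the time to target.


t = d/v = 109/743 = 0.1467 s

0.1467 s


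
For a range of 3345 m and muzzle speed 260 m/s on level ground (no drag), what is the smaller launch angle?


sin(2*theta) = R*g/v0^2 = 3345*9.81/260^2 = 0.485421, theta = arcsin(0.485421)/2 = 14.52°

14.52 degrees


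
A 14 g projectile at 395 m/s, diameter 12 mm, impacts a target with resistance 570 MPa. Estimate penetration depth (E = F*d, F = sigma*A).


A = pi*(d/2)^2 = pi*(12/2)^2 = 113.097 mm^2
E = 0.5*m*v^2 = 0.5*0.014*395^2 = 1092.17 J
depth = E/(sigma*A) = 1092.17 J / (570 MPa * 113.097 mm^2) = 1092.17/(570 * 113.097) m = 0.016942 m ≈ 16.94 mm

16.94 mm


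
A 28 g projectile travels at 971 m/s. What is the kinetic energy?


E = 0.5*m*v^2 = 0.5*0.028*971^2 = 13200 J

13200 J


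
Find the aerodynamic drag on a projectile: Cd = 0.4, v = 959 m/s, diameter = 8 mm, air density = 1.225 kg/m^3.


A = pi*(d/2)^2 = pi*(8/2000)^2 = 5.02655e-05 m^2
Fd = 0.5*Cd*rho*A*v^2 = 0.5*0.4*1.225*5.02655e-05*959^2 = 11.33 N

11.33 N


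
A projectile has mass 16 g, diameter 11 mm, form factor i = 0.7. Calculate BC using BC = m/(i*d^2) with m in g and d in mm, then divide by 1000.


BC = m/(i*d^2*1000) = 16/(0.7 * 11^2 * 1000) = 0.0001889

0.0001889


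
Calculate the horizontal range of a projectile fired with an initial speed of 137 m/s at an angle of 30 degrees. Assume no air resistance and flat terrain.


R = v0^2 * sin(2*theta) / g = 137^2 * sin(2*30°) / 9.81 = 1657 m

1657 m


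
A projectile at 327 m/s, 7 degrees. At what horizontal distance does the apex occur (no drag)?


R = v0^2*sin(2*theta)/g = 327^2*sin(2*7°)/9.81 = 2636.95 m
apex_dist = R/2 = 2636.95/2 = 1318 m

1318 m


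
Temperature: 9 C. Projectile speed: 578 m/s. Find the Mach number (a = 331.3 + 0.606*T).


a = 331.3 + 0.606*(9) = 336.754 m/s
M = v/a = 578/336.754 = 1.716

1.716


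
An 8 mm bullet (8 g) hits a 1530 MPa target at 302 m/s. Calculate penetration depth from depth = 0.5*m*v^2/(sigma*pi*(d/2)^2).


A = pi*(d/2)^2 = pi*(8/2)^2 = 50.2655 mm^2
E = 0.5*m*v^2 = 0.5*0.008*302^2 = 364.816 J
depth = E/(sigma*A) = 364.816 J / (1530 MPa * 50.2655 mm^2) = 364.816/(1530 * 50.2655) m = 0.00474365 m ≈ 4.744 mm

4.744 mm


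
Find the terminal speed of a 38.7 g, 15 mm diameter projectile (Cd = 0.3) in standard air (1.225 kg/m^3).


A = pi*(d/2)^2 = pi*(15/2000)^2 = 1.76715e-04 m^2
vt = sqrt(2mg/(Cd*rho*A)) = sqrt(2*0.0387*9.81/(0.3 * 1.225 * 1.76715e-04)) = 108.1 m/s

108.1 m/s


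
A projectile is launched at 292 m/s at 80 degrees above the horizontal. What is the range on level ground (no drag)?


R = v0^2 * sin(2*theta) / g = 292^2 * sin(2*80°) / 9.81 = 2973 m

2973 m


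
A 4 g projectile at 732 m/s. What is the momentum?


p = m*v = 0.004*732 = 2.928 kg·m/s

2.928 kg·m/s


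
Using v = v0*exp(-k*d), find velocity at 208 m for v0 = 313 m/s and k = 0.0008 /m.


v = v0*exp(-k*d) = 313*exp(-0.0008*208) = 265 m/s

265 m/s


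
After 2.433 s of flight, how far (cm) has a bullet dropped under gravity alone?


drop = 0.5*g*t^2 = 0.5*9.81*2.433^2 = 29.0351 m ≈ 2904 cm

2904 cm


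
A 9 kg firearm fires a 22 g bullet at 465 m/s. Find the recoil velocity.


v_recoil = m_p * v_p / m_gun = 0.022 * 465 / 9 = 1.137 m/s

1.137 m/s


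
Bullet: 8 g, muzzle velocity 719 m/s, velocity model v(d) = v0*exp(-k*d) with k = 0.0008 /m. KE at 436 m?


v = v0*exp(-k*d) = 719*exp(-0.0008*436) = 507.279 m/s
E = 0.5*m*v^2 = 0.5*0.008*507.279^2 = 1029 J

1029 J


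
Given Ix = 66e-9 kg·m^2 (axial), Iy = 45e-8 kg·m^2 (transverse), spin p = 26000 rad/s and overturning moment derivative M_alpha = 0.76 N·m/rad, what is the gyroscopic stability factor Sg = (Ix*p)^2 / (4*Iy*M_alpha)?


Sg = Ix^2 * p^2 / (4 * Iy * M_alpha) = (66e-9)^2 * 26000^2 / (4 * 45e-8 * 0.76) = 2.153

2.153


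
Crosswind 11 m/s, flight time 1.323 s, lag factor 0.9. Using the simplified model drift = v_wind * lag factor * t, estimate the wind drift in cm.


drift = v_wind * lag * t = 11 * 0.9 * 1.323 = 13.0977 m ≈ 1310 cm

1310 cm


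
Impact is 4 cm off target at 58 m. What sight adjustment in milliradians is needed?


1 mrad subtends 1 cm per 10 m of range, so adj = error_cm / (dist_m / 10) = 4 / (58/10) = 0.6897 mrad

0.6897 mrad


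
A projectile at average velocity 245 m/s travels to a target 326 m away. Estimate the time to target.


t = d/v = 326/245 = 1.331 s

1.331 s


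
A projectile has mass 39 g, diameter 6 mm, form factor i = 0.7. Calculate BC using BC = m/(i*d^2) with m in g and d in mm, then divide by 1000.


BC = m/(i*d^2*1000) = 39/(0.7 * 6^2 * 1000) = 0.001548

0.001548


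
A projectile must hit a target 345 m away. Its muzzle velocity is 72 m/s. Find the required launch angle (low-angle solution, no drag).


sin(2*theta) = R*g/v0^2 = 345*9.81/72^2 = 0.652865, theta = arcsin(0.652865)/2 = 20.38°

20.38 degrees


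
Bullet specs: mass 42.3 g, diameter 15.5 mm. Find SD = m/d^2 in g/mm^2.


SD = m/d^2 = 42.3/15.5^2 = 0.1761 g/mm^2

0.1761 g/mm^2


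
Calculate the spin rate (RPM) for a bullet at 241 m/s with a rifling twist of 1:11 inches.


twist_m = 11*0.0254 = 0.2794 m
spin = v/twist = 241/0.2794 = 862.5626 rev/s
RPM = spin*60 = 862.5626*60 ≈ 51754 RPM

51754 RPM


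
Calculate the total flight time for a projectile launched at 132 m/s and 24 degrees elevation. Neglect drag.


T = 2*v0*sin(theta)/g = 2*132*sin(24°)/9.81 = 10.95 s

10.95 s


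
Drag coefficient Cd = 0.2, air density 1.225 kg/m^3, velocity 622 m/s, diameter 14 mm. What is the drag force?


A = pi*(d/2)^2 = pi*(14/2000)^2 = 1.53938e-04 m^2
Fd = 0.5*Cd*rho*A*v^2 = 0.5*0.2*1.225*1.53938e-04*622^2 = 7.296 N

7.296 N


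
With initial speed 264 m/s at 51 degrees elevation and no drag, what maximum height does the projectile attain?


H = (v0*sin(theta))^2 / (2g) = (264*sin(51°))^2 / (2*9.81) = 2145 m

2145 m


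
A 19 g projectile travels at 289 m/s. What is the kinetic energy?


E = 0.5*m*v^2 = 0.5*0.019*289^2 = 793.4 J

793.4 J


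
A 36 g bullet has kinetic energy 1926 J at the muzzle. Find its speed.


v = sqrt(2*E/m) = sqrt(2*1926/0.036) = 327.1 m/s

327.1 m/s


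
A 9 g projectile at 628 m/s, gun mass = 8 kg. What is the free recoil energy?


v_r = m_p*v_p/m_gun = 0.009*628/8 = 0.7065 m/s, E_r = 0.5*m_gun*v_r^2 = 0.5*8*0.7065^2 = 1.997 J

1.997 J


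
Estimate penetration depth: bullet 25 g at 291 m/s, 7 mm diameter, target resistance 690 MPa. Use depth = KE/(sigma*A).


A = pi*(d/2)^2 = pi*(7/2)^2 = 38.4845 mm^2
E = 0.5*m*v^2 = 0.5*0.025*291^2 = 1058.51 J
depth = E/(sigma*A) = 1058.51 J / (690 MPa * 38.4845 mm^2) = 1058.51/(690 * 38.4845) m = 0.0398622 m ≈ 39.86 mm

39.86 mm


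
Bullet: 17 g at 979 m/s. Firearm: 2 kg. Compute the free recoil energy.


v_r = m_p*v_p/m_gun = 0.017*979/2 = 8.3215 m/s, E_r = 0.5*m_gun*v_r^2 = 0.5*2*8.3215^2 = 69.25 J

69.25 J


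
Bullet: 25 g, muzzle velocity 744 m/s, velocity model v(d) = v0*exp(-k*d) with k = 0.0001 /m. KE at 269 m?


v = v0*exp(-k*d) = 744*exp(-0.0001*269) = 724.253 m/s
E = 0.5*m*v^2 = 0.5*0.025*724.253^2 = 6557 J

6557 J


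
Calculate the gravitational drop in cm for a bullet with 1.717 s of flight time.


drop = 0.5*g*t^2 = 0.5*9.81*1.717^2 = 14.4604 m ≈ 1446 cm

1446 cm


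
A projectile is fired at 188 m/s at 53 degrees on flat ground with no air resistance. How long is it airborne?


T = 2*v0*sin(theta)/g = 2*188*sin(53°)/9.81 = 30.61 s

30.61 s


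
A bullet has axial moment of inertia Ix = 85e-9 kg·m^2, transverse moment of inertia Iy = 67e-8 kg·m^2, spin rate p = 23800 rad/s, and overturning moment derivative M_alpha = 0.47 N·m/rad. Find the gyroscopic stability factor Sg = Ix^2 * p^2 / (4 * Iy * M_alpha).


Sg = Ix^2 * p^2 / (4 * Iy * M_alpha) = (85e-9)^2 * 23800^2 / (4 * 67e-8 * 0.47) = 3.249

3.249


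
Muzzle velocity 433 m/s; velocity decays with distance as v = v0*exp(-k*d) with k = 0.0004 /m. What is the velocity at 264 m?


v = v0*exp(-k*d) = 433*exp(-0.0004*264) = 389.6 m/s

389.6 m/s


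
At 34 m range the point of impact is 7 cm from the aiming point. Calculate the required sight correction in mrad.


1 mrad subtends 1 cm per 10 m of range, so adj = error_cm / (dist_m / 10) = 7 / (34/10) = 2.059 mrad

2.059 mrad


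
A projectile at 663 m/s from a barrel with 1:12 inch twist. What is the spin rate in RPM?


twist_m = 12*0.0254 = 0.3048 m
spin = v/twist = 663/0.3048 = 2175.197 rev/s
RPM = spin*60 = 2175.197*60 ≈ 130512 RPM

130512 RPM


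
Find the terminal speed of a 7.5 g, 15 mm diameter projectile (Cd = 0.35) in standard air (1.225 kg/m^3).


A = pi*(d/2)^2 = pi*(15/2000)^2 = 1.76715e-04 m^2
vt = sqrt(2mg/(Cd*rho*A)) = sqrt(2*0.0075*9.81/(0.35 * 1.225 * 1.76715e-04)) = 44.07 m/s

44.07 m/s


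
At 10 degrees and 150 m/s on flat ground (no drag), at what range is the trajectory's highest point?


R = v0^2*sin(2*theta)/g = 150^2*sin(2*10°)/9.81 = 784.45 m
apex_dist = R/2 = 784.45/2 = 392.2 m

392.2 m


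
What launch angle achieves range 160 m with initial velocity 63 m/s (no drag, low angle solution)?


sin(2*theta) = R*g/v0^2 = 160*9.81/63^2 = 0.395465, theta = arcsin(0.395465)/2 = 11.65°

11.65 degrees


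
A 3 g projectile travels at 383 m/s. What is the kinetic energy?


E = 0.5*m*v^2 = 0.5*0.003*383^2 = 220 J

220 J


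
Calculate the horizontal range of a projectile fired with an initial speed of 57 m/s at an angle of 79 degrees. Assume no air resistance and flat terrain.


R = v0^2 * sin(2*theta) / g = 57^2 * sin(2*79°) / 9.81 = 124.1 m

124.1 m


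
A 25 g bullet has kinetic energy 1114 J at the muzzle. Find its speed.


v = sqrt(2*E/m) = sqrt(2*1114/0.025) = 298.5 m/s

298.5 m/s


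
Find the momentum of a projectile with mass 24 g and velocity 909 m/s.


p = m*v = 0.024*909 = 21.82 kg·m/s

21.82 kg·m/s


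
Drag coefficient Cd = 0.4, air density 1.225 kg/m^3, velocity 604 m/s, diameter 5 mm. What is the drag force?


A = pi*(d/2)^2 = pi*(5/2000)^2 = 1.96350e-05 m^2
Fd = 0.5*Cd*rho*A*v^2 = 0.5*0.4*1.225*1.96350e-05*604^2 = 1.755 N

1.755 N


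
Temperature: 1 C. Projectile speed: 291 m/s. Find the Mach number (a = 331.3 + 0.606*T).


a = 331.3 + 0.606*(1) = 331.906 m/s
M = v/a = 291/331.906 = 0.8768

0.8768


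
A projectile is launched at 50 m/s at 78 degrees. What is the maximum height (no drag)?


H = (v0*sin(theta))^2 / (2g) = (50*sin(78°))^2 / (2*9.81) = 121.9 m

121.9 m


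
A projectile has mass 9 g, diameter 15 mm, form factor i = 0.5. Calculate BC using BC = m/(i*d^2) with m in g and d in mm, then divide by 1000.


BC = m/(i*d^2*1000) = 9/(0.5 * 15^2 * 1000) = 8e-05

8e-05


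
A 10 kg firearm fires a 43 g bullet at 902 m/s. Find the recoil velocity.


v_recoil = m_p * v_p / m_gun = 0.043 * 902 / 10 = 3.879 m/s

3.879 m/s


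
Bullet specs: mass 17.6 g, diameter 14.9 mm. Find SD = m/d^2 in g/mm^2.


SD = m/d^2 = 17.6/14.9^2 = 0.07928 g/mm^2

0.07928 g/mm^2


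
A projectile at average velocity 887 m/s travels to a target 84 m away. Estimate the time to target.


t = d/v = 84/887 = 0.0947 s

0.0947 s


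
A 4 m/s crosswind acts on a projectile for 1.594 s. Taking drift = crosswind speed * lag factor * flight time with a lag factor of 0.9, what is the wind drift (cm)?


drift = v_wind * lag * t = 4 * 0.9 * 1.594 = 5.7384 m ≈ 573.8 cm

573.8 cm


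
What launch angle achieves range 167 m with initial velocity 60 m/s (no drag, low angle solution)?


sin(2*theta) = R*g/v0^2 = 167*9.81/60^2 = 0.455075, theta = arcsin(0.455075)/2 = 13.53°

13.53 degrees


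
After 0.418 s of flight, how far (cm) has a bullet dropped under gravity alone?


drop = 0.5*g*t^2 = 0.5*9.81*0.418^2 = 0.857021 m ≈ 85.7 cm

85.7 cm


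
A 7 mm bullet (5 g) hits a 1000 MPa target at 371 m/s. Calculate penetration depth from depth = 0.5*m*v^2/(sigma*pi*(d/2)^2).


A = pi*(d/2)^2 = pi*(7/2)^2 = 38.4845 mm^2
E = 0.5*m*v^2 = 0.5*0.005*371^2 = 344.103 J
depth = E/(sigma*A) = 344.103 J / (1000 MPa * 38.4845 mm^2) = 344.103/(1000 * 38.4845) m = 0.00894132 m ≈ 8.941 mm

8.941 mm


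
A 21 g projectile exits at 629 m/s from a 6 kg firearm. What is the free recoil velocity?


v_recoil = m_p * v_p / m_gun = 0.021 * 629 / 6 = 2.202 m/s

2.202 m/s


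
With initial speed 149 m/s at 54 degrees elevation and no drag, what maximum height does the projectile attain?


H = (v0*sin(theta))^2 / (2g) = (149*sin(54°))^2 / (2*9.81) = 740.6 m

740.6 m


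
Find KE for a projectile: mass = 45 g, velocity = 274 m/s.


E = 0.5*m*v^2 = 0.5*0.045*274^2 = 1689 J

1689 J


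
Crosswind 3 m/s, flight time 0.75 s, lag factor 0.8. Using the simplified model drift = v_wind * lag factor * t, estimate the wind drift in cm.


drift = v_wind * lag * t = 3 * 0.8 * 0.75 = 1.8 m ≈ 180 cm

180 cm


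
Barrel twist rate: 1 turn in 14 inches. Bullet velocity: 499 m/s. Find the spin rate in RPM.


twist_m = 14*0.0254 = 0.3556 m
spin = v/twist = 499/0.3556 = 1403.262 rev/s
RPM = spin*60 = 1403.262*60 ≈ 84196 RPM

84196 RPM


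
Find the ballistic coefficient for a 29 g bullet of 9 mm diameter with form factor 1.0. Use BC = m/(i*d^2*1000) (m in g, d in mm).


BC = m/(i*d^2*1000) = 29/(1.0 * 9^2 * 1000) = 0.000358

0.000358


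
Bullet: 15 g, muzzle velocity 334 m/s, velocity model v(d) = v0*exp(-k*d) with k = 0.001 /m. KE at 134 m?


v = v0*exp(-k*d) = 334*exp(-0.001*134) = 292.113 m/s
E = 0.5*m*v^2 = 0.5*0.015*292.113^2 = 640 J

640 J


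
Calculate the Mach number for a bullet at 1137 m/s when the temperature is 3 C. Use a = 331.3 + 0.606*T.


a = 331.3 + 0.606*(3) = 333.118 m/s
M = v/a = 1137/333.118 = 3.413

3.413


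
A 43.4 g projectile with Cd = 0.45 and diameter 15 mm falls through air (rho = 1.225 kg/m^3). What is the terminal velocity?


A = pi*(d/2)^2 = pi*(15/2000)^2 = 1.76715e-04 m^2
vt = sqrt(2mg/(Cd*rho*A)) = sqrt(2*0.0434*9.81/(0.45 * 1.225 * 1.76715e-04)) = 93.49 m/s

93.49 m/s


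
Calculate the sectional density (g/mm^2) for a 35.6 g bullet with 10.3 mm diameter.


SD = m/d^2 = 35.6/10.3^2 = 0.3356 g/mm^2

0.3356 g/mm^2


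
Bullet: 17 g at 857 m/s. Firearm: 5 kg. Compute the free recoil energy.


v_r = m_p*v_p/m_gun = 0.017*857/5 = 2.9138 m/s, E_r = 0.5*m_gun*v_r^2 = 0.5*5*2.9138^2 = 21.23 J

21.23 J


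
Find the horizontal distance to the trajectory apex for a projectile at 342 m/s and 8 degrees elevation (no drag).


R = v0^2*sin(2*theta)/g = 342^2*sin(2*8°)/9.81 = 3286.41 m
apex_dist = R/2 = 3286.41/2 = 1643 m

1643 m


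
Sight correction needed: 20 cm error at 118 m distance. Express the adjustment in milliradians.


1 mrad subtends 1 cm per 10 m of range, so adj = error_cm / (dist_m / 10) = 20 / (118/10) = 1.695 mrad

1.695 mrad


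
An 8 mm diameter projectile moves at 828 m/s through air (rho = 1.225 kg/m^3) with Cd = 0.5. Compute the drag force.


A = pi*(d/2)^2 = pi*(8/2000)^2 = 5.02655e-05 m^2
Fd = 0.5*Cd*rho*A*v^2 = 0.5*0.5*1.225*5.02655e-05*828^2 = 10.55 N

10.55 N


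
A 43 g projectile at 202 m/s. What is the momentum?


p = m*v = 0.043*202 = 8.686 kg·m/s

8.686 kg·m/s


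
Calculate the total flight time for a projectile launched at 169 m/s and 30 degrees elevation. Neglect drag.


T = 2*v0*sin(theta)/g = 2*169*sin(30°)/9.81 = 17.23 s

17.23 s


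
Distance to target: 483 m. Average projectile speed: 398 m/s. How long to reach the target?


t = d/v = 483/398 = 1.214 s

1.214 s


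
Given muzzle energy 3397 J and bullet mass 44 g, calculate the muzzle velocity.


v = sqrt(2*E/m) = sqrt(2*3397/0.044) = 392.9 m/s

392.9 m/s


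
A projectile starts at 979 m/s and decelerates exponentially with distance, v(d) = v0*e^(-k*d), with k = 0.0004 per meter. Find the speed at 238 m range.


v = v0*exp(-k*d) = 979*exp(-0.0004*238) = 890.1 m/s

890.1 m/s


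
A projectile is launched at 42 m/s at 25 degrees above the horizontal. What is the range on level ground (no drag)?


R = v0^2 * sin(2*theta) / g = 42^2 * sin(2*25°) / 9.81 = 137.7 m

137.7 m


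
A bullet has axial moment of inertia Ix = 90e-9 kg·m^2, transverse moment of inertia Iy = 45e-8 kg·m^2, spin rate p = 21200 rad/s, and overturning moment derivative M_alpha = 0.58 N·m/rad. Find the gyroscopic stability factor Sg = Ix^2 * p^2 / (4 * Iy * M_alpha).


Sg = Ix^2 * p^2 / (4 * Iy * M_alpha) = (90e-9)^2 * 21200^2 / (4 * 45e-8 * 0.58) = 3.487

3.487


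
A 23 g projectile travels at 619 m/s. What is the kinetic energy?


E = 0.5*m*v^2 = 0.5*0.023*619^2 = 4406 J

4406 J


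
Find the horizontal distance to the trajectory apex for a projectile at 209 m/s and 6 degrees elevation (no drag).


R = v0^2*sin(2*theta)/g = 209^2*sin(2*6°)/9.81 = 925.769 m
apex_dist = R/2 = 925.769/2 = 462.9 m

462.9 m


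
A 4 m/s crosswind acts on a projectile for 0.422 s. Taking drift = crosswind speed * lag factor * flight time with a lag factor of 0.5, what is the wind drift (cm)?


drift = v_wind * lag * t = 4 * 0.5 * 0.422 = 0.844 m ≈ 84.4 cm

84.4 cm


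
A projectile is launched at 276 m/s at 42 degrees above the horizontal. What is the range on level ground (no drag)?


R = v0^2 * sin(2*theta) / g = 276^2 * sin(2*42°) / 9.81 = 7723 m

7723 m


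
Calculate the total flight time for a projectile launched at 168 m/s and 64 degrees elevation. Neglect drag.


T = 2*v0*sin(theta)/g = 2*168*sin(64°)/9.81 = 30.78 s

30.78 s


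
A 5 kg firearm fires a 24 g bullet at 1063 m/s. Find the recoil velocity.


v_recoil = m_p * v_p / m_gun = 0.024 * 1063 / 5 = 5.102 m/s

5.102 m/s


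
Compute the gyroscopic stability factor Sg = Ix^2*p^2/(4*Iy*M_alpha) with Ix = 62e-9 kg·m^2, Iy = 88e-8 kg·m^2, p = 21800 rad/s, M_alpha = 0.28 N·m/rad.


Sg = Ix^2 * p^2 / (4 * Iy * M_alpha) = (62e-9)^2 * 21800^2 / (4 * 88e-8 * 0.28) = 1.854

1.854


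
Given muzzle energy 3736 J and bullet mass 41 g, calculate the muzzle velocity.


v = sqrt(2*E/m) = sqrt(2*3736/0.041) = 426.9 m/s

426.9 m/s


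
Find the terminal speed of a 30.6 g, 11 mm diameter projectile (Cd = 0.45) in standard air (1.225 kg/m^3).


A = pi*(d/2)^2 = pi*(11/2000)^2 = 9.50332e-05 m^2
vt = sqrt(2mg/(Cd*rho*A)) = sqrt(2*0.0306*9.81/(0.45 * 1.225 * 9.50332e-05)) = 107.1 m/s

107.1 m/s


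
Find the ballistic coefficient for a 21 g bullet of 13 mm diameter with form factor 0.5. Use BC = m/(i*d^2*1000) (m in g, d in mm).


BC = m/(i*d^2*1000) = 21/(0.5 * 13^2 * 1000) = 0.0002485

0.0002485


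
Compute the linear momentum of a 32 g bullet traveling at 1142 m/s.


p = m*v = 0.032*1142 = 36.54 kg·m/s

36.54 kg·m/s


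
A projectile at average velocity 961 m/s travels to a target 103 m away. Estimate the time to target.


t = d/v = 103/961 = 0.1072 s

0.1072 s


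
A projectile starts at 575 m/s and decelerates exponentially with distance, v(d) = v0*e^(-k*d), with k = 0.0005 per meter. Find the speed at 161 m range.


v = v0*exp(-k*d) = 575*exp(-0.0005*161) = 530.5 m/s

530.5 m/s


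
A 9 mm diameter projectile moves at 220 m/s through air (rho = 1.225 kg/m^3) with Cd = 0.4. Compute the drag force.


A = pi*(d/2)^2 = pi*(9/2000)^2 = 6.36173e-05 m^2
Fd = 0.5*Cd*rho*A*v^2 = 0.5*0.4*1.225*6.36173e-05*220^2 = 0.7544 N

0.7544 N


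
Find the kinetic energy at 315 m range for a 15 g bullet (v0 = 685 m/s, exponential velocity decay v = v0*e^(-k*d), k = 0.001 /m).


v = v0*exp(-k*d) = 685*exp(-0.001*315) = 499.905 m/s
E = 0.5*m*v^2 = 0.5*0.015*499.905^2 = 1874 J

1874 J


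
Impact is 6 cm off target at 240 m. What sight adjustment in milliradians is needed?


1 mrad subtends 1 cm per 10 m of range, so adj = error_cm / (dist_m / 10) = 6 / (240/10) = 0.25 mrad

0.25 mrad


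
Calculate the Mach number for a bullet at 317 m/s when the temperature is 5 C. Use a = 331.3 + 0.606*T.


a = 331.3 + 0.606*(5) = 334.33 m/s
M = v/a = 317/334.33 = 0.9482

0.9482


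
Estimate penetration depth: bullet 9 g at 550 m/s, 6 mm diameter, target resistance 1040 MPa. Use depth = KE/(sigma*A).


A = pi*(d/2)^2 = pi*(6/2)^2 = 28.2743 mm^2
E = 0.5*m*v^2 = 0.5*0.009*550^2 = 1361.25 J
depth = E/(sigma*A) = 1361.25 J / (1040 MPa * 28.2743 mm^2) = 1361.25/(1040 * 28.2743) m = 0.0462927 m ≈ 46.29 mm

46.29 mm


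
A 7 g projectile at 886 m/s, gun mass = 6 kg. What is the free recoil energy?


v_r = m_p*v_p/m_gun = 0.007*886/6 = 1.03367 m/s, E_r = 0.5*m_gun*v_r^2 = 0.5*6*1.03367^2 = 3.205 J

3.205 J


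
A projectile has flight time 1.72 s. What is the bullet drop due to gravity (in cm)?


drop = 0.5*g*t^2 = 0.5*9.81*1.72^2 = 14.511 m ≈ 1451 cm

1451 cm


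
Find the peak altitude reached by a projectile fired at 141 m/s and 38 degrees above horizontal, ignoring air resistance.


H = (v0*sin(theta))^2 / (2g) = (141*sin(38°))^2 / (2*9.81) = 384.1 m

384.1 m


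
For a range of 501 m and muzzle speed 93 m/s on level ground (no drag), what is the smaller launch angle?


sin(2*theta) = R*g/v0^2 = 501*9.81/93^2 = 0.568252, theta = arcsin(0.568252)/2 = 17.31°

17.31 degrees


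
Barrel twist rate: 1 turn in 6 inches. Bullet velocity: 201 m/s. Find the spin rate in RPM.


twist_m = 6*0.0254 = 0.1524 m
spin = v/twist = 201/0.1524 = 1318.898 rev/s
RPM = spin*60 = 1318.898*60 ≈ 79134 RPM

79134 RPM


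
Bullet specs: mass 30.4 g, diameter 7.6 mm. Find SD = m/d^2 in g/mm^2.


SD = m/d^2 = 30.4/7.6^2 = 0.5263 g/mm^2

0.5263 g/mm^2


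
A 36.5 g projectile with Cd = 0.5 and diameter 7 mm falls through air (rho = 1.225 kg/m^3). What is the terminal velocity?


A = pi*(d/2)^2 = pi*(7/2000)^2 = 3.84845e-05 m^2
vt = sqrt(2mg/(Cd*rho*A)) = sqrt(2*0.0365*9.81/(0.5 * 1.225 * 3.84845e-05)) = 174.3 m/s

174.3 m/s


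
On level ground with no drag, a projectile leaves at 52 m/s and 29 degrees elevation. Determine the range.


R = v0^2 * sin(2*theta) / g = 52^2 * sin(2*29°) / 9.81 = 233.8 m

233.8 m


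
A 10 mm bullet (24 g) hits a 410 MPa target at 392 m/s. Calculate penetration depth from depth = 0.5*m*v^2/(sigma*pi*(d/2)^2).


A = pi*(d/2)^2 = pi*(10/2)^2 = 78.5398 mm^2
E = 0.5*m*v^2 = 0.5*0.024*392^2 = 1843.97 J
depth = E/(sigma*A) = 1843.97 J / (410 MPa * 78.5398 mm^2) = 1843.97/(410 * 78.5398) m = 0.0572637 m ≈ 57.26 mm

57.26 mm


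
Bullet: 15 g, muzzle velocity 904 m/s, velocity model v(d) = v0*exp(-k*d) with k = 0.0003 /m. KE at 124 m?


v = v0*exp(-k*d) = 904*exp(-0.0003*124) = 870.989 m/s
E = 0.5*m*v^2 = 0.5*0.015*870.989^2 = 5690 J

5690 J


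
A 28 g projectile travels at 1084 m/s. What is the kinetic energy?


E = 0.5*m*v^2 = 0.5*0.028*1084^2 = 16451 J

16451 J


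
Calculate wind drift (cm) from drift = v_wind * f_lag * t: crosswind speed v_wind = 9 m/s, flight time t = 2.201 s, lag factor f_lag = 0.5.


drift = v_wind * lag * t = 9 * 0.5 * 2.201 = 9.9045 m ≈ 990.5 cm

990.5 cm


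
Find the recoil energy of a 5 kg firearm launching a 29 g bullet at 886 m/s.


v_r = m_p*v_p/m_gun = 0.029*886/5 = 5.1388 m/s, E_r = 0.5*m_gun*v_r^2 = 0.5*5*5.1388^2 = 66.02 J

66.02 J


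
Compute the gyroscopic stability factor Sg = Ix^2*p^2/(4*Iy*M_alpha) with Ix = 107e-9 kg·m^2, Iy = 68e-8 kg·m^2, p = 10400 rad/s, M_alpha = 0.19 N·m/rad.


Sg = Ix^2 * p^2 / (4 * Iy * M_alpha) = (107e-9)^2 * 10400^2 / (4 * 68e-8 * 0.19) = 2.396

2.396


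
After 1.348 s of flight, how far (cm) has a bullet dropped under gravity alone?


drop = 0.5*g*t^2 = 0.5*9.81*1.348^2 = 8.9129 m ≈ 891.3 cm

891.3 cm


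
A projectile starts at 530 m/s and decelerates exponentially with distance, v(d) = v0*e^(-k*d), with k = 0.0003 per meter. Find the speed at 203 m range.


v = v0*exp(-k*d) = 530*exp(-0.0003*203) = 498.7 m/s

498.7 m/s


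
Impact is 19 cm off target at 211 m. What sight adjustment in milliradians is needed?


1 mrad subtends 1 cm per 10 m of range, so adj = error_cm / (dist_m / 10) = 19 / (211/10) = 0.9005 mrad

0.9005 mrad


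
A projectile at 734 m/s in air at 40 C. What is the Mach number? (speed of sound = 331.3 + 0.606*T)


a = 331.3 + 0.606*(40) = 355.54 m/s
M = v/a = 734/355.54 = 2.064

2.064


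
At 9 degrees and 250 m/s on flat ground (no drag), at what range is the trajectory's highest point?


R = v0^2*sin(2*theta)/g = 250^2*sin(2*9°)/9.81 = 1968.76 m
apex_dist = R/2 = 1968.76/2 = 984.4 m

984.4 m


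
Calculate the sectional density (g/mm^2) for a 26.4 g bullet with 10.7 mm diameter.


SD = m/d^2 = 26.4/10.7^2 = 0.2306 g/mm^2

0.2306 g/mm^2


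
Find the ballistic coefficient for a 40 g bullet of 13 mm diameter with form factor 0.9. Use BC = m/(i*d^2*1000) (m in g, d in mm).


BC = m/(i*d^2*1000) = 40/(0.9 * 13^2 * 1000) = 0.000263

0.000263


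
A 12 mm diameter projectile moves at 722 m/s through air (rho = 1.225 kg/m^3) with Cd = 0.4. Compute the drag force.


A = pi*(d/2)^2 = pi*(12/2000)^2 = 1.13097e-04 m^2
Fd = 0.5*Cd*rho*A*v^2 = 0.5*0.4*1.225*1.13097e-04*722^2 = 14.44 N

14.44 N


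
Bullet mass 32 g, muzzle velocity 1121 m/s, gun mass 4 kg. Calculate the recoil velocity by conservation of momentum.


v_recoil = m_p * v_p / m_gun = 0.032 * 1121 / 4 = 8.968 m/s

8.968 m/s


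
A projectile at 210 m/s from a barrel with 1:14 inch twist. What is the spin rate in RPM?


twist_m = 14*0.0254 = 0.3556 m
spin = v/twist = 210/0.3556 = 590.5512 rev/s
RPM = spin*60 = 590.5512*60 ≈ 35433 RPM

35433 RPM


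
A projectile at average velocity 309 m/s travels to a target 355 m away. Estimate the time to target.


t = d/v = 355/309 = 1.149 s

1.149 s


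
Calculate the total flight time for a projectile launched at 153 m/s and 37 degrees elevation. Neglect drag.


T = 2*v0*sin(theta)/g = 2*153*sin(37°)/9.81 = 18.77 s

18.77 s


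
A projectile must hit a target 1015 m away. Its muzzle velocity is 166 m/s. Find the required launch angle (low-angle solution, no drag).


sin(2*theta) = R*g/v0^2 = 1015*9.81/166^2 = 0.361342, theta = arcsin(0.361342)/2 = 10.59°

10.59 degrees


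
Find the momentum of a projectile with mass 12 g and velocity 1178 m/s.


p = m*v = 0.012*1178 = 14.14 kg·m/s

14.14 kg·m/s


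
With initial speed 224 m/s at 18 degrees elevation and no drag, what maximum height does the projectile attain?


H = (v0*sin(theta))^2 / (2g) = (224*sin(18°))^2 / (2*9.81) = 244.2 m

244.2 m


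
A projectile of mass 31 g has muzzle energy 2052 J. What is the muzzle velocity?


v = sqrt(2*E/m) = sqrt(2*2052/0.031) = 363.9 m/s

363.9 m/s


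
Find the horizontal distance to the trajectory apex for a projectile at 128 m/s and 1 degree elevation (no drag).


R = v0^2*sin(2*theta)/g = 128^2*sin(2*1°)/9.81 = 58.2868 m
apex_dist = R/2 = 58.2868/2 = 29.14 m

29.14 m


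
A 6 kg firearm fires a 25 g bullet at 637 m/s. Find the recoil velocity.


v_recoil = m_p * v_p / m_gun = 0.025 * 637 / 6 = 2.654 m/s

2.654 m/s


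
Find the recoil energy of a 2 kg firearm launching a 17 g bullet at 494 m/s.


v_r = m_p*v_p/m_gun = 0.017*494/2 = 4.199 m/s, E_r = 0.5*m_gun*v_r^2 = 0.5*2*4.199^2 = 17.63 J

17.63 J


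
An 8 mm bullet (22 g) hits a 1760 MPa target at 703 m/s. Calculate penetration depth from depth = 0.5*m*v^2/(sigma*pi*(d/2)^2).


A = pi*(d/2)^2 = pi*(8/2)^2 = 50.2655 mm^2
E = 0.5*m*v^2 = 0.5*0.022*703^2 = 5436.3 J
depth = E/(sigma*A) = 5436.3 J / (1760 MPa * 50.2655 mm^2) = 5436.3/(1760 * 50.2655) m = 0.0614498 m ≈ 61.45 mm

61.45 mm


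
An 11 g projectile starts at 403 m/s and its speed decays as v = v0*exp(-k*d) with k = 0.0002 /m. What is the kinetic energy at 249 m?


v = v0*exp(-k*d) = 403*exp(-0.0002*249) = 383.422 m/s
E = 0.5*m*v^2 = 0.5*0.011*383.422^2 = 808.6 J

808.6 J


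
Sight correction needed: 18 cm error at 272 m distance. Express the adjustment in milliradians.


1 mrad subtends 1 cm per 10 m of range, so adj = error_cm / (dist_m / 10) = 18 / (272/10) = 0.6618 mrad

0.6618 mrad


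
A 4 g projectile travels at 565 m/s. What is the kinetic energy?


E = 0.5*m*v^2 = 0.5*0.004*565^2 = 638.5 J

638.5 J


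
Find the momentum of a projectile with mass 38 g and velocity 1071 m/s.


p = m*v = 0.038*1071 = 40.7 kg·m/s

40.7 kg·m/s


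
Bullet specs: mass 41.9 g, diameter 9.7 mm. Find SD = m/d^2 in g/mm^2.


SD = m/d^2 = 41.9/9.7^2 = 0.4453 g/mm^2

0.4453 g/mm^2


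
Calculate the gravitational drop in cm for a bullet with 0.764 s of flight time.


drop = 0.5*g*t^2 = 0.5*9.81*0.764^2 = 2.86303 m ≈ 286.3 cm

286.3 cm


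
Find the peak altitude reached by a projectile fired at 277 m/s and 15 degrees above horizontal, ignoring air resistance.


H = (v0*sin(theta))^2 / (2g) = (277*sin(15°))^2 / (2*9.81) = 262 m

262 m


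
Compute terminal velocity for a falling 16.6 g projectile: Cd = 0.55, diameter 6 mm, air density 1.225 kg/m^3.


A = pi*(d/2)^2 = pi*(6/2000)^2 = 2.82743e-05 m^2
vt = sqrt(2mg/(Cd*rho*A)) = sqrt(2*0.0166*9.81/(0.55 * 1.225 * 2.82743e-05)) = 130.8 m/s

130.8 m/s


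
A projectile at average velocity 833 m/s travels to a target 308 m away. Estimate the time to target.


t = d/v = 308/833 = 0.3697 s

0.3697 s


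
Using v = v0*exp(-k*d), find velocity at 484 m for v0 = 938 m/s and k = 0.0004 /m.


v = v0*exp(-k*d) = 938*exp(-0.0004*484) = 772.9 m/s

772.9 m/s


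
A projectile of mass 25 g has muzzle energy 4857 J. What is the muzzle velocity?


v = sqrt(2*E/m) = sqrt(2*4857/0.025) = 623.3 m/s

623.3 m/s


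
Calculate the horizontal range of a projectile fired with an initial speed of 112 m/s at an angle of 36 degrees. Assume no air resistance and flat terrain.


R = v0^2 * sin(2*theta) / g = 112^2 * sin(2*36°) / 9.81 = 1216 m

1216 m


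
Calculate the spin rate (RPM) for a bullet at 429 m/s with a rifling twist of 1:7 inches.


twist_m = 7*0.0254 = 0.1778 m
spin = v/twist = 429/0.1778 = 2412.823 rev/s
RPM = spin*60 = 2412.823*60 ≈ 144769 RPM

144769 RPM


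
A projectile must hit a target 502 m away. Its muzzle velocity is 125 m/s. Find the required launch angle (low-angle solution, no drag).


sin(2*theta) = R*g/v0^2 = 502*9.81/125^2 = 0.315176, theta = arcsin(0.315176)/2 = 9.186°

9.186 degrees


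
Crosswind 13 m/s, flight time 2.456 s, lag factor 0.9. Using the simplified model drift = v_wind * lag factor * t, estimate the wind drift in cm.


drift = v_wind * lag * t = 13 * 0.9 * 2.456 = 28.7352 m ≈ 2874 cm

2874 cm


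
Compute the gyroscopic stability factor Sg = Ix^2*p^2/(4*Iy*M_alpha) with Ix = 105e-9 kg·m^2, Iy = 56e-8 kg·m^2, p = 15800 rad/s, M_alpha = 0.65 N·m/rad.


Sg = Ix^2 * p^2 / (4 * Iy * M_alpha) = (105e-9)^2 * 15800^2 / (4 * 56e-8 * 0.65) = 1.89

1.89


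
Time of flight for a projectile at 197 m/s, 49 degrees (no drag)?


T = 2*v0*sin(theta)/g = 2*197*sin(49°)/9.81 = 30.31 s

30.31 s


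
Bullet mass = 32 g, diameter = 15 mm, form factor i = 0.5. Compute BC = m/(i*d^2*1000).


BC = m/(i*d^2*1000) = 32/(0.5 * 15^2 * 1000) = 0.0002844

0.0002844


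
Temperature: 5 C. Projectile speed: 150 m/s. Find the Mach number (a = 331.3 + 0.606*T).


a = 331.3 + 0.606*(5) = 334.33 m/s
M = v/a = 150/334.33 = 0.4487

0.4487


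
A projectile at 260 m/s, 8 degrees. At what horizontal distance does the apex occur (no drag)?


R = v0^2*sin(2*theta)/g = 260^2*sin(2*8°)/9.81 = 1899.4 m
apex_dist = R/2 = 1899.4/2 = 949.7 m

949.7 m


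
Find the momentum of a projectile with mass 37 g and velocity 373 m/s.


p = m*v = 0.037*373 = 13.8 kg·m/s

13.8 kg·m/s


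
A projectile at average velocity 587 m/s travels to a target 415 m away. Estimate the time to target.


t = d/v = 415/587 = 0.707 s

0.707 s


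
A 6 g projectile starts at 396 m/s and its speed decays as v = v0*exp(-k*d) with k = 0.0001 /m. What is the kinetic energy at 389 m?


v = v0*exp(-k*d) = 396*exp(-0.0001*389) = 380.891 m/s
E = 0.5*m*v^2 = 0.5*0.006*380.891^2 = 435.2 J

435.2 J


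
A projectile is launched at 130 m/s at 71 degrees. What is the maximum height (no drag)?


H = (v0*sin(theta))^2 / (2g) = (130*sin(71°))^2 / (2*9.81) = 770.1 m

770.1 m


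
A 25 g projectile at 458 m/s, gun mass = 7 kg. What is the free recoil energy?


v_r = m_p*v_p/m_gun = 0.025*458/7 = 1.63571 m/s, E_r = 0.5*m_gun*v_r^2 = 0.5*7*1.63571^2 = 9.364 J

9.364 J


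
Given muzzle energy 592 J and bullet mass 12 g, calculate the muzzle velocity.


v = sqrt(2*E/m) = sqrt(2*592/0.012) = 314.1 m/s

314.1 m/s


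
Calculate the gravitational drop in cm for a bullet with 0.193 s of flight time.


drop = 0.5*g*t^2 = 0.5*9.81*0.193^2 = 0.182706 m ≈ 18.27 cm

18.27 cm


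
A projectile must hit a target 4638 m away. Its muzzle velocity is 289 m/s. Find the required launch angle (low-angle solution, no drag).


sin(2*theta) = R*g/v0^2 = 4638*9.81/289^2 = 0.544759, theta = arcsin(0.544759)/2 = 16.5°

16.5 degrees


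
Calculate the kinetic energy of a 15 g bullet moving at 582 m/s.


E = 0.5*m*v^2 = 0.5*0.015*582^2 = 2540 J

2540 J


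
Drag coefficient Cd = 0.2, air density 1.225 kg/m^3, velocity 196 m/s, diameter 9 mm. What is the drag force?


A = pi*(d/2)^2 = pi*(9/2000)^2 = 6.36173e-05 m^2
Fd = 0.5*Cd*rho*A*v^2 = 0.5*0.2*1.225*6.36173e-05*196^2 = 0.2994 N

0.2994 N


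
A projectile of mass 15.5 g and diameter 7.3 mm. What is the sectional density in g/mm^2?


SD = m/d^2 = 15.5/7.3^2 = 0.2909 g/mm^2

0.2909 g/mm^2


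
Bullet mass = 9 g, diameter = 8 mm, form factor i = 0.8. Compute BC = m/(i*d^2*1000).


BC = m/(i*d^2*1000) = 9/(0.8 * 8^2 * 1000) = 0.0001758

0.0001758


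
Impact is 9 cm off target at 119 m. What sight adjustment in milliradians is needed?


1 mrad subtends 1 cm per 10 m of range, so adj = error_cm / (dist_m / 10) = 9 / (119/10) = 0.7563 mrad

0.7563 mrad
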